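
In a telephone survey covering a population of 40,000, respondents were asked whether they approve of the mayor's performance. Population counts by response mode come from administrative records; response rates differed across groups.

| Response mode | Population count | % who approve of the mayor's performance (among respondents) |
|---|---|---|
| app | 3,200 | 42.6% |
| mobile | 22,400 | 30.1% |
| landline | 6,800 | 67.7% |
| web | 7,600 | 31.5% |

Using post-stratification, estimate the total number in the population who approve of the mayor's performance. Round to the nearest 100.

Estimated count per cell = population count × respondent percentage:
  app: 3,200 × 42.6% = 1363.2
  mobile: 22,400 × 30.1% = 6742.4
  landline: 6,800 × 67.7% = 4603.6
  web: 7,600 × 31.5% = 2394
Estimated total = 15103.2 → 15,100.

15,100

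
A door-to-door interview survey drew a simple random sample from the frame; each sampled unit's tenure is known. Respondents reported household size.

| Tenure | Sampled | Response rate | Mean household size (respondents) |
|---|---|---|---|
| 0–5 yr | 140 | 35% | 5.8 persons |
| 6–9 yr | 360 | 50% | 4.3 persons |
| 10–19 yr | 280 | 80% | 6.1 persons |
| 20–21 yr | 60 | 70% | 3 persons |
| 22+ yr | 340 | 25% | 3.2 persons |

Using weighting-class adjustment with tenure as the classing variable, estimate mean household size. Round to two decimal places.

4.52

With weight = n_sampled/n_responded per class, the weighted class total is n_sampled:
  0–5 yr: 140 × 5.8 = 812
  6–9 yr: 360 × 4.3 = 1548
  10–19 yr: 280 × 6.1 = 1708
  20–21 yr: 60 × 3 = 180
  22+ yr: 340 × 3.2 = 1088
Adjusted estimate = 5336 / 1,180 = 4.52203 → 4.52.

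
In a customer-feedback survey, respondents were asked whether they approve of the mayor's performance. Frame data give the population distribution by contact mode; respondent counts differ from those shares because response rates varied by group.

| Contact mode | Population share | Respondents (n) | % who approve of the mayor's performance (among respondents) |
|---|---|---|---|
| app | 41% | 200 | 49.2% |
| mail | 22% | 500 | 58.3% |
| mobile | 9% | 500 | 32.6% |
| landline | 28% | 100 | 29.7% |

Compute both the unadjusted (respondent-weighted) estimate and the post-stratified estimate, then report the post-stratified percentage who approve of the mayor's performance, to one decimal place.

44.2%

Unadjusted (pooled respondent) estimate weights by respondent counts:
  (200/1300)×49.2 + (500/1300)×58.3 + (500/1300)×32.6 + (100/1300)×29.7 = 44.8154%
Post-stratified estimate weights by population shares:
  0.41×49.2 + 0.22×58.3 + 0.09×32.6 + 0.28×29.7 = 44.248%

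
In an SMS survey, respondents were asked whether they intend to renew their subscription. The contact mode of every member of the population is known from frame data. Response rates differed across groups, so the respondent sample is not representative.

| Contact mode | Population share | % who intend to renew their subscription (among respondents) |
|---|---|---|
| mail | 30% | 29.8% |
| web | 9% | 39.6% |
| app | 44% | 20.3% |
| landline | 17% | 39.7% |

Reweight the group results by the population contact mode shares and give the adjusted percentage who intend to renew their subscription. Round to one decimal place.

28.2%

Weight each group's respondent value by its population share:
  mail: 0.3 × 29.8 = 8.94
  web: 0.09 × 39.6 = 3.564
  app: 0.44 × 20.3 = 8.932
  landline: 0.17 × 39.7 = 6.749
Post-stratified estimate = 28.185 → 28.2%.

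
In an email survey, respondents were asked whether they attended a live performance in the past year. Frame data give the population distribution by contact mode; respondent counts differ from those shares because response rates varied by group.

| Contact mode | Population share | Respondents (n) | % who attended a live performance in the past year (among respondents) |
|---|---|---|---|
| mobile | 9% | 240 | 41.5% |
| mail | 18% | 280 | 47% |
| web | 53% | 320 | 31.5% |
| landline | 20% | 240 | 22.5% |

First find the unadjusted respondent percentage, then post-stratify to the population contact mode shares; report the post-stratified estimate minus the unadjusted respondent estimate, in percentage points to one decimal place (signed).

-2.4 percentage points

Unadjusted (pooled respondent) estimate weights by respondent counts:
  (240/1080)×41.5 + (280/1080)×47 + (320/1080)×31.5 + (240/1080)×22.5 = 35.7407%
Post-stratifying to population shares instead:
  0.09×41.5 + 0.18×47 + 0.53×31.5 + 0.2×22.5 = 33.39%
Difference = 33.39 − 35.7407 = -2.3507 pp.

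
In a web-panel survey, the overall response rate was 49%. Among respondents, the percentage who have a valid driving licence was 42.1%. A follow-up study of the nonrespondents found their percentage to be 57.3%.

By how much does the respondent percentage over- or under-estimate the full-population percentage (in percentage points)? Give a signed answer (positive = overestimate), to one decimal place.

-7.8 percentage points

Nonresponse fraction = 1 − 0.49 = 0.51.
Bias = (nonresponse fraction) × (respondent percentage − nonrespondent percentage)
     = 0.51 × (42.1 − 57.3) = 0.51 × -15.2 = -7.752.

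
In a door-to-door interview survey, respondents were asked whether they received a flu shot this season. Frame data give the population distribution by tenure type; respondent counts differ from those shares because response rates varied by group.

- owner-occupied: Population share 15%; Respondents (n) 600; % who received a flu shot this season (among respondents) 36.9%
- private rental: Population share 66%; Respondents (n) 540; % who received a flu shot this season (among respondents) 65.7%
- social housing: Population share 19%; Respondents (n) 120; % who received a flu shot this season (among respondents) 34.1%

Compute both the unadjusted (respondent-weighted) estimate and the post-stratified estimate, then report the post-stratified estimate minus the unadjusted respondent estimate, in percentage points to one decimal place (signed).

+6.4 percentage points

Unadjusted (pooled respondent) estimate weights by respondent counts:
  (600/1260)×36.9 + (540/1260)×65.7 + (120/1260)×34.1 = 48.9762%
Reweighting by population tenure type shares:
  0.15×36.9 + 0.66×65.7 + 0.19×34.1 = 55.376%
Difference = 55.376 − 48.9762 = 6.3998 pp.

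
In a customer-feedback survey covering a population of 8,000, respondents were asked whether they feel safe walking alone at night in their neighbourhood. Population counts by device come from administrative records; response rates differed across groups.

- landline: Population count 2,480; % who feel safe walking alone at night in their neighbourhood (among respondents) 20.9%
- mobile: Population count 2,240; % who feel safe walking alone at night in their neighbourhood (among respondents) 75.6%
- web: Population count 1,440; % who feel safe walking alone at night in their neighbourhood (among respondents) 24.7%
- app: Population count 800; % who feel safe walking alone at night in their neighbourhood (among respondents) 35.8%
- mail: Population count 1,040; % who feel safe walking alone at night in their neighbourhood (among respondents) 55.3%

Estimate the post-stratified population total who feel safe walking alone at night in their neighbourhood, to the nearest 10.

Apply each group's respondent rate to its population count:
  landline: 2,480 × 20.9% = 518.32
  mobile: 2,240 × 75.6% = 1693.44
  web: 1,440 × 24.7% = 355.68
  app: 800 × 35.8% = 286.4
  mail: 1,040 × 55.3% = 575.12
Estimated total = 3428.96 → 3,430.

3,430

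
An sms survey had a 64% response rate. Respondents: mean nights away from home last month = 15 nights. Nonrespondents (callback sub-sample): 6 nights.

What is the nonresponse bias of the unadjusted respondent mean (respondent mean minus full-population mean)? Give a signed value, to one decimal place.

+3.2

Nonresponse fraction = 1 − 0.64 = 0.36.
Bias = (nonresponse fraction) × (respondent mean − nonrespondent mean)
     = 0.36 × (15 − 6) = 0.36 × 9 = 3.24.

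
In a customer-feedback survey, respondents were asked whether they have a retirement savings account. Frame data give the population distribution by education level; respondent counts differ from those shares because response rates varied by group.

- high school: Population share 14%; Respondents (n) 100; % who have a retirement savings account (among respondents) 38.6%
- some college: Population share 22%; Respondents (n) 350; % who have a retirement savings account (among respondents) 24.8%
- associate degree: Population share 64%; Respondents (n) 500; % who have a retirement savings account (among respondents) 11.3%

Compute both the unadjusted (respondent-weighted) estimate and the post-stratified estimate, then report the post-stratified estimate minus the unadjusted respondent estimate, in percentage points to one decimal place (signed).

-1.1 percentage points

Without adjustment, the pooled respondent share is:
  (100/950)×38.6 + (350/950)×24.8 + (500/950)×11.3 = 19.1474%
Post-stratified estimate weights by population shares:
  0.14×38.6 + 0.22×24.8 + 0.64×11.3 = 18.092%
Difference = 18.092 − 19.1474 = -1.0554 pp.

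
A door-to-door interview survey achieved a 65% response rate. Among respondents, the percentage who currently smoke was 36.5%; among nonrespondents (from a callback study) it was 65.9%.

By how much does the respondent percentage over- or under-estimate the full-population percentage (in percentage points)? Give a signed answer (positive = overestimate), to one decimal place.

Nonresponse fraction = 1 − 0.65 = 0.35.
Bias = (nonresponse fraction) × (respondent percentage − nonrespondent percentage)
     = 0.35 × (36.5 − 65.9) = 0.35 × -29.4 = -10.29.

-10.3 percentage points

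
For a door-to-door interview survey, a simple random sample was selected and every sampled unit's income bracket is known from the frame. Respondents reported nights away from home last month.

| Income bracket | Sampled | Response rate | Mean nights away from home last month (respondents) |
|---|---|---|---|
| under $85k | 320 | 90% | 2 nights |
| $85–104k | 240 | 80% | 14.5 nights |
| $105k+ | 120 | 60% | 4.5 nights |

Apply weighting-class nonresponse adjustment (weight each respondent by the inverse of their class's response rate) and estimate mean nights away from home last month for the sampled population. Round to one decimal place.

Weighting each respondent by the inverse class response rate inflates each class back to its sampled size, so the class weight is n_sampled:
  under $85k: 320 × 2 = 640
  $85–104k: 240 × 14.5 = 3480
  $105k+: 120 × 4.5 = 540
Adjusted estimate = 4660 / 680 = 6.85294 → 6.9.

6.9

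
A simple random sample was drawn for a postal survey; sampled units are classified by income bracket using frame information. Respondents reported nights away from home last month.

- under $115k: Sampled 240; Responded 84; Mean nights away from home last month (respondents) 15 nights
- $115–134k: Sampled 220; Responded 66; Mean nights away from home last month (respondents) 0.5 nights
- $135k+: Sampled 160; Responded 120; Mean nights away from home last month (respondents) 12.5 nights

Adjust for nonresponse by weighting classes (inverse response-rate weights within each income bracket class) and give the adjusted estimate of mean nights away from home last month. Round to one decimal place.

Response rates by class: under $115k 84/240 = 35%, $115–134k 66/220 = 30%, $135k+ 120/160 = 75%.
Inverse-response-rate weighting restores each class to its sampled count, so class totals weight by n_sampled:
  under $115k: 240 × 15 = 3600
  $115–134k: 220 × 0.5 = 110
  $135k+: 160 × 12.5 = 2000
Adjusted estimate = 5710 / 620 = 9.20968 → 9.2.

9.2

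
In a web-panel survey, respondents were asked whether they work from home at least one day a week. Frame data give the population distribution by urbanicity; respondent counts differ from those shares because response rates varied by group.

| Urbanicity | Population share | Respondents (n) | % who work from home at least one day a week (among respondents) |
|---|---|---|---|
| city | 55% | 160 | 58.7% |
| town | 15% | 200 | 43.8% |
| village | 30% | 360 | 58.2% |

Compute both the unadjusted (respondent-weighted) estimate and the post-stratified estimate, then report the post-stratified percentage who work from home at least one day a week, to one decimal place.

Unadjusted (pooled respondent) estimate weights by respondent counts:
  (160/720)×58.7 + (200/720)×43.8 + (360/720)×58.2 = 54.3111%
Post-stratifying to population shares instead:
  0.55×58.7 + 0.15×43.8 + 0.3×58.2 = 56.315%

56.3%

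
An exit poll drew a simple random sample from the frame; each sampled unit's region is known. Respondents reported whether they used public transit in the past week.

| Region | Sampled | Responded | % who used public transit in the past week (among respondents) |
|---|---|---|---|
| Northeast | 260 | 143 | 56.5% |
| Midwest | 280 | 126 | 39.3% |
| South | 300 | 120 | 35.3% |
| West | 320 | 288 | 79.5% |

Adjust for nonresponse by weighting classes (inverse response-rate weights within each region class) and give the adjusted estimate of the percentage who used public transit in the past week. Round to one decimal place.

53.2%

Response rates by class: Northeast 143/260 = 55%, Midwest 126/280 = 45%, South 120/300 = 40%, West 288/320 = 90%.
Each respondent's weight = sampled/responded in their class; summing within a class gives n_sampled, so:
  Northeast: 260 × 56.5 = 14,690
  Midwest: 280 × 39.3 = 11,004
  South: 300 × 35.3 = 10,590
  West: 320 × 79.5 = 25,440
Adjusted estimate = 61,724 / 1,160 = 53.2103 → 53.2%.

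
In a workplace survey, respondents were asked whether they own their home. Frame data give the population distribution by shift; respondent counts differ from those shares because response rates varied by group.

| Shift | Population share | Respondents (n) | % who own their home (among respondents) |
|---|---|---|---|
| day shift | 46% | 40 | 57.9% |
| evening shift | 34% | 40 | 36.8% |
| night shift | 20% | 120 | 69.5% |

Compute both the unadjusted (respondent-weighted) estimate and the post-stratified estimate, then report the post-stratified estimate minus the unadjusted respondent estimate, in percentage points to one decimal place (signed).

Unadjusted (pooled respondent) estimate weights by respondent counts:
  (40/200)×57.9 + (40/200)×36.8 + (120/200)×69.5 = 60.64%
Post-stratified estimate weights by population shares:
  0.46×57.9 + 0.34×36.8 + 0.2×69.5 = 53.046%
Difference = 53.046 − 60.64 = -7.594 pp.

-7.6 percentage points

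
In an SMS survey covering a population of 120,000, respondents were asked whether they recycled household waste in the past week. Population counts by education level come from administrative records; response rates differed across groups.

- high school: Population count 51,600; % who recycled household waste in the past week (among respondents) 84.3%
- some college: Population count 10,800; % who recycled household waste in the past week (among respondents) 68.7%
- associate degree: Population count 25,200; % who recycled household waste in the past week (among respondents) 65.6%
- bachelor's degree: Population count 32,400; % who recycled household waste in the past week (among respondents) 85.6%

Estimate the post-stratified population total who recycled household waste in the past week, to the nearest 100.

95,200

Estimated count per cell = population count × respondent percentage:
  high school: 51,600 × 84.3% = 43498.8
  some college: 10,800 × 68.7% = 7419.6
  associate degree: 25,200 × 65.6% = 16531.2
  bachelor's degree: 32,400 × 85.6% = 27734.4
Estimated total = 95,184 → 95,200.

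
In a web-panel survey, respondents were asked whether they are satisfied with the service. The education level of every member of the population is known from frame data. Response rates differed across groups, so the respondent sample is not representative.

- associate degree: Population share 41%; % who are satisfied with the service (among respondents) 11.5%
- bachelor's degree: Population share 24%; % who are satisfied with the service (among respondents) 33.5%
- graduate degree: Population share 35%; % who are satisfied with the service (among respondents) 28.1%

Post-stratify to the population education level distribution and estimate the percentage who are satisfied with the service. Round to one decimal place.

22.6%

Reweight to the known education level distribution:
  associate degree: 0.41 × 11.5 = 4.715
  bachelor's degree: 0.24 × 33.5 = 8.04
  graduate degree: 0.35 × 28.1 = 9.835
Post-stratified estimate = 22.59 → 22.6%.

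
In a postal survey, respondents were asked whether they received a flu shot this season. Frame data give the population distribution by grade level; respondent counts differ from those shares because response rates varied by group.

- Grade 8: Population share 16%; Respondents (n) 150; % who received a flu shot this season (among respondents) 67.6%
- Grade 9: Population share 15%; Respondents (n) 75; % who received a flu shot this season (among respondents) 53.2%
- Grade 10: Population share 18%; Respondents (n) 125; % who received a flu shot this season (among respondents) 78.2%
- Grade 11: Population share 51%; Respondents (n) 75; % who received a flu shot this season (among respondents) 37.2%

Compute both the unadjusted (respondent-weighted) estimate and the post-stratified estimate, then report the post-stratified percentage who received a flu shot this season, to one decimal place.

Naive respondent-only estimate (weights = respondent counts):
  (150/425)×67.6 + (75/425)×53.2 + (125/425)×78.2 + (75/425)×37.2 = 62.8118%
Post-stratifying to population shares instead:
  0.16×67.6 + 0.15×53.2 + 0.18×78.2 + 0.51×37.2 = 51.844%

51.8%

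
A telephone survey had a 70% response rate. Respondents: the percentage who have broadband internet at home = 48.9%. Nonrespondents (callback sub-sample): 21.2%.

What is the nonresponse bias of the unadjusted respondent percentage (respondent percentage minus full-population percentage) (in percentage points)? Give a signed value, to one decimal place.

+8.3 percentage points

Nonresponse fraction = 1 − 0.7 = 0.3.
Bias = (nonresponse fraction) × (respondent percentage − nonrespondent percentage)
     = 0.3 × (48.9 − 21.2) = 0.3 × 27.7 = 8.31.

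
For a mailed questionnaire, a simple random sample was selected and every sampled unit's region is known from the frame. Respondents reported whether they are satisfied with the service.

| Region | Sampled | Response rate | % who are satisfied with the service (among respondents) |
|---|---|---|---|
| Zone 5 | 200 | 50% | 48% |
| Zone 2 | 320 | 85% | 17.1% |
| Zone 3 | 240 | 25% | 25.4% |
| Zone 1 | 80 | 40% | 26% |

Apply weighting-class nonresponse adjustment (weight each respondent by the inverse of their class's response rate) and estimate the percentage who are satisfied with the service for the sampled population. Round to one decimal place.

Inverse-response-rate weighting restores each class to its sampled count, so class totals weight by n_sampled:
  Zone 5: 200 × 48 = 9600
  Zone 2: 320 × 17.1 = 5472
  Zone 3: 240 × 25.4 = 6096
  Zone 1: 80 × 26 = 2080
Adjusted estimate = 23,248 / 840 = 27.6762 → 27.7%.

27.7%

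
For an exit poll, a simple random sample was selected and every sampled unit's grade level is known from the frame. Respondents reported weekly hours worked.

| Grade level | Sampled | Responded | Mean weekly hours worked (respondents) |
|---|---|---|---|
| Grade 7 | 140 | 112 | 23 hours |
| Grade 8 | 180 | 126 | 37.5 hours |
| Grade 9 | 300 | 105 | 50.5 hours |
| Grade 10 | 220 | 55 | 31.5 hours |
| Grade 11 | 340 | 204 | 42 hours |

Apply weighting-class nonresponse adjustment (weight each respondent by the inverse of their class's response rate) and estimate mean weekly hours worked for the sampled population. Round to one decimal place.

39.3

Class response rates: Grade 7 112/140 = 80%, Grade 8 126/180 = 70%, Grade 9 105/300 = 35%, Grade 10 55/220 = 25%, Grade 11 204/340 = 60%.
With weight = n_sampled/n_responded per class, the weighted class total is n_sampled:
  Grade 7: 140 × 23 = 3220
  Grade 8: 180 × 37.5 = 6750
  Grade 9: 300 × 50.5 = 15,150
  Grade 10: 220 × 31.5 = 6930
  Grade 11: 340 × 42 = 14,280
Adjusted estimate = 46,330 / 1,180 = 39.2627 → 39.3.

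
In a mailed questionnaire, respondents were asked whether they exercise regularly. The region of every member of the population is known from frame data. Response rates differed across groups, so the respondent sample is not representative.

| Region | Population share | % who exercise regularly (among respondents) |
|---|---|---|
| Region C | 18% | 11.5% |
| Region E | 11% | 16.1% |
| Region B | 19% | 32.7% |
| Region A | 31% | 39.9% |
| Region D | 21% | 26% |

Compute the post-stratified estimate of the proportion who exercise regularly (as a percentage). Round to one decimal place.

Reweight to the known region distribution:
  Region C: 0.18 × 11.5 = 2.07
  Region E: 0.11 × 16.1 = 1.771
  Region B: 0.19 × 32.7 = 6.213
  Region A: 0.31 × 39.9 = 12.369
  Region D: 0.21 × 26 = 5.46
Post-stratified estimate = 27.883 → 27.9%.

27.9%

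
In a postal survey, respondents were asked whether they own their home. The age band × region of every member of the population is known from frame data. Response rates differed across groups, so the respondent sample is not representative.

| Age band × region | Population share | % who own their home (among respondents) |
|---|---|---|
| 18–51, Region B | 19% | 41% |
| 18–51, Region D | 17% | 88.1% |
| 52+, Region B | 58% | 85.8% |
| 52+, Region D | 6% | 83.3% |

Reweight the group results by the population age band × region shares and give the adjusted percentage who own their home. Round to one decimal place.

Post-stratification weights by population share, not respondent share:
  18–51, Region B: 0.19 × 41 = 7.79
  18–51, Region D: 0.17 × 88.1 = 14.977
  52+, Region B: 0.58 × 85.8 = 49.764
  52+, Region D: 0.06 × 83.3 = 4.998
Post-stratified estimate = 77.529 → 77.5%.

77.5%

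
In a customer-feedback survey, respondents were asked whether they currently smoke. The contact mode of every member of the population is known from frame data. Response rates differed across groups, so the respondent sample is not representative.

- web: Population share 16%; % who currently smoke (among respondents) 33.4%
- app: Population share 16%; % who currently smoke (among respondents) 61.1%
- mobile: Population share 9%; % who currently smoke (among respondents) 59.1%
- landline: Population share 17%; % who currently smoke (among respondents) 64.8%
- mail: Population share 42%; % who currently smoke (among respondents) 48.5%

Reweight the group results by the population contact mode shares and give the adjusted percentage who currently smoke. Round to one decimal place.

Each cell contributes population-share × respondent value:
  web: 0.16 × 33.4 = 5.344
  app: 0.16 × 61.1 = 9.776
  mobile: 0.09 × 59.1 = 5.319
  landline: 0.17 × 64.8 = 11.016
  mail: 0.42 × 48.5 = 20.37
Post-stratified estimate = 51.825 → 51.8%.

51.8%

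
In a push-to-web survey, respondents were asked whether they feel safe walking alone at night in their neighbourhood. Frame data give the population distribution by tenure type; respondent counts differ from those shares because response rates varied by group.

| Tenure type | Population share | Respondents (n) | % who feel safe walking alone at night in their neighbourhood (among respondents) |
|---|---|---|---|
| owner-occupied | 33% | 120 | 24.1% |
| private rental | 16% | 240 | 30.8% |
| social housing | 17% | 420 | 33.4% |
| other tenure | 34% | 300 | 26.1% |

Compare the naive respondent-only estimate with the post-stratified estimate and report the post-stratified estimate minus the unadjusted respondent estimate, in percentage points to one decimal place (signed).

-2.3 percentage points

Without adjustment, the pooled respondent share is:
  (120/1080)×24.1 + (240/1080)×30.8 + (420/1080)×33.4 + (300/1080)×26.1 = 29.7611%
Post-stratified estimate weights by population shares:
  0.33×24.1 + 0.16×30.8 + 0.17×33.4 + 0.34×26.1 = 27.433%
Difference = 27.433 − 29.7611 = -2.3281 pp.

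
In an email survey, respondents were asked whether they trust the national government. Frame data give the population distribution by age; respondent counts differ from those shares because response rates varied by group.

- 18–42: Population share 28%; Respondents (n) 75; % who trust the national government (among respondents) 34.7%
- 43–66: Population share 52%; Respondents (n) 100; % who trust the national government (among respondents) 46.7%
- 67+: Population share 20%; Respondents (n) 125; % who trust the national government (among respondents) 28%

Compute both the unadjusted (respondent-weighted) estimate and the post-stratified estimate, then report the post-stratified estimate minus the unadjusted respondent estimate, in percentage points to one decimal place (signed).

Naive respondent-only estimate (weights = respondent counts):
  (75/300)×34.7 + (100/300)×46.7 + (125/300)×28 = 35.9083%
Post-stratified estimate weights by population shares:
  0.28×34.7 + 0.52×46.7 + 0.2×28 = 39.6%
Difference = 39.6 − 35.9083 = 3.6917 pp.

+3.7 percentage points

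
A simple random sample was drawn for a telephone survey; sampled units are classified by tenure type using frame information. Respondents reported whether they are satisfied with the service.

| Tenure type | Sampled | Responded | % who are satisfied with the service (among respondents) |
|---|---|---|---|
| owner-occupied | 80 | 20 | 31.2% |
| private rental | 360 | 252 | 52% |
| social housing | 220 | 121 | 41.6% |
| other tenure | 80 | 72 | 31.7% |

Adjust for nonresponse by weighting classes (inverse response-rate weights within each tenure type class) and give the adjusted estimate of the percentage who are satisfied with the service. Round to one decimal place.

Response rates by class: owner-occupied 20/80 = 25%, private rental 252/360 = 70%, social housing 121/220 = 55%, other tenure 72/80 = 90%.
Each respondent's weight = sampled/responded in their class; summing within a class gives n_sampled, so:
  owner-occupied: 80 × 31.2 = 2496
  private rental: 360 × 52 = 18,720
  social housing: 220 × 41.6 = 9152
  other tenure: 80 × 31.7 = 2536
Adjusted estimate = 32,904 / 740 = 44.4649 → 44.5%.

44.5%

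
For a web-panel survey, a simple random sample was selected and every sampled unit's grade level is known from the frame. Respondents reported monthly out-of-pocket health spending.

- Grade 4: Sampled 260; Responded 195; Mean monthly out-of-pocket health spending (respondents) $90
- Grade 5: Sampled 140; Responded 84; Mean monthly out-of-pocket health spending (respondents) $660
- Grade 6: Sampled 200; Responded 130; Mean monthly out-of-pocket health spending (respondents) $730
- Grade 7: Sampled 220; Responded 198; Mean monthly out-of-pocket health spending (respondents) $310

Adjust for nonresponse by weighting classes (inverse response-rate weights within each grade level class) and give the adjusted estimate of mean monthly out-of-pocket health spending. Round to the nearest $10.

Class response rates: Grade 4 195/260 = 75%, Grade 5 84/140 = 60%, Grade 6 130/200 = 65%, Grade 7 198/220 = 90%.
Inverse-response-rate weighting restores each class to its sampled count, so class totals weight by n_sampled:
  Grade 4: 260 × 90 = 23,400
  Grade 5: 140 × 660 = 92,400
  Grade 6: 200 × 730 = 146,000
  Grade 7: 220 × 310 = 68,200
Adjusted estimate = 330,000 / 820 = 402.439 → $400.

$400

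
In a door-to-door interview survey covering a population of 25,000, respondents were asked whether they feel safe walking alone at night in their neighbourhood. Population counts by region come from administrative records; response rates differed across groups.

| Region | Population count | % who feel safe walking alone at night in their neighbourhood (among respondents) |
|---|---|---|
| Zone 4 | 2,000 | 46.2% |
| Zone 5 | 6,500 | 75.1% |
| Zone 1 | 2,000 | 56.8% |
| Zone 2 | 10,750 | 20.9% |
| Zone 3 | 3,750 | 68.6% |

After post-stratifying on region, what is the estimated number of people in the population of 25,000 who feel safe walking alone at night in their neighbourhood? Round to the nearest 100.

Estimated count per cell = population count × respondent percentage:
  Zone 4: 2,000 × 46.2% = 924
  Zone 5: 6,500 × 75.1% = 4881.5
  Zone 1: 2,000 × 56.8% = 1136
  Zone 2: 10,750 × 20.9% = 2246.75
  Zone 3: 3,750 × 68.6% = 2572.5
Estimated total = 11760.8 → 11,800.

11,800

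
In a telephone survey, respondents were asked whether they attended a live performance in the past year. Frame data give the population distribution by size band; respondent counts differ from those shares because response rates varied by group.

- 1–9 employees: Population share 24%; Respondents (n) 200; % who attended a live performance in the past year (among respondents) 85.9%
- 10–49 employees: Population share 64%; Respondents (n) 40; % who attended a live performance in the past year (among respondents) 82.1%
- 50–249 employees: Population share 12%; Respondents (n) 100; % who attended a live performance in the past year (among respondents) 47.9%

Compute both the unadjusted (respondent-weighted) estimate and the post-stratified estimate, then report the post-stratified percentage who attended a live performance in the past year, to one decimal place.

Without adjustment, the pooled respondent share is:
  (200/340)×85.9 + (40/340)×82.1 + (100/340)×47.9 = 74.2765%
Post-stratifying to population shares instead:
  0.24×85.9 + 0.64×82.1 + 0.12×47.9 = 78.908%

78.9%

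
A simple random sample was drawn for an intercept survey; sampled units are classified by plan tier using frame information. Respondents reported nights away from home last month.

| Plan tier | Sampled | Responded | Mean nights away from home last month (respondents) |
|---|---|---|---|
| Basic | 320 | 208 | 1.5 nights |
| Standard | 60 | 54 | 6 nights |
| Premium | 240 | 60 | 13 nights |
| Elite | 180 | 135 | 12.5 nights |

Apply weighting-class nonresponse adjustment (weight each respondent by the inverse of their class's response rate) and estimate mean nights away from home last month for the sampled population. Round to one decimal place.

7.8

Class response rates: Basic 208/320 = 65%, Standard 54/60 = 90%, Premium 60/240 = 25%, Elite 135/180 = 75%.
Inverse-response-rate weighting restores each class to its sampled count, so class totals weight by n_sampled:
  Basic: 320 × 1.5 = 480
  Standard: 60 × 6 = 360
  Premium: 240 × 13 = 3120
  Elite: 180 × 12.5 = 2250
Adjusted estimate = 6210 / 800 = 7.7625 → 7.8.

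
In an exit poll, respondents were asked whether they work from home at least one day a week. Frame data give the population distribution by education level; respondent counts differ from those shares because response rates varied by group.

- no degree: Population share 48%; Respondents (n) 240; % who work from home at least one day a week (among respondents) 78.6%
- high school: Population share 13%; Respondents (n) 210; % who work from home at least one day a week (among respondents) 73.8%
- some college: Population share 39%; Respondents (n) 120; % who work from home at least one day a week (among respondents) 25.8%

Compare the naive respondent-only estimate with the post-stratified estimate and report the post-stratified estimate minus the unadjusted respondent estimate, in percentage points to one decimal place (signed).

Without adjustment, the pooled respondent share is:
  (240/570)×78.6 + (210/570)×73.8 + (120/570)×25.8 = 65.7158%
Post-stratifying to population shares instead:
  0.48×78.6 + 0.13×73.8 + 0.39×25.8 = 57.384%
Difference = 57.384 − 65.7158 = -8.3318 pp.

-8.3 percentage points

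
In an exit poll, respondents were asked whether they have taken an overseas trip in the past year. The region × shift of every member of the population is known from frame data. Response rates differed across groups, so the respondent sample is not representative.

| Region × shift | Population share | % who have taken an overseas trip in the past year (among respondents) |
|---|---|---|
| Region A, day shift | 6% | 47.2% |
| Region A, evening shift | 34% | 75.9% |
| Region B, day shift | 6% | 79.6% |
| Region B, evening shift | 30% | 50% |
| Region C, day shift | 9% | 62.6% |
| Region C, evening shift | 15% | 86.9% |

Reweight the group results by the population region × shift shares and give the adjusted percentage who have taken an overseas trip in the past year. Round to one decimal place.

Each cell contributes population-share × respondent value:
  Region A, day shift: 0.06 × 47.2 = 2.832
  Region A, evening shift: 0.34 × 75.9 = 25.806
  Region B, day shift: 0.06 × 79.6 = 4.776
  Region B, evening shift: 0.3 × 50 = 15
  Region C, day shift: 0.09 × 62.6 = 5.634
  Region C, evening shift: 0.15 × 86.9 = 13.035
Post-stratified estimate = 67.083 → 67.1%.

67.1%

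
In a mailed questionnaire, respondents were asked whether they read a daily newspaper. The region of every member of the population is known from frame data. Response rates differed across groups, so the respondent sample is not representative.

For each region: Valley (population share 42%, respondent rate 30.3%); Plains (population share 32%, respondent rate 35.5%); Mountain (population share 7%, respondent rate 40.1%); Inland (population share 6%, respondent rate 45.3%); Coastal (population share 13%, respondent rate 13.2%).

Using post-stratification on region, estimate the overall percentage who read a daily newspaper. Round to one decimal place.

31.3%

Each cell contributes population-share × respondent value:
  Valley: 0.42 × 30.3 = 12.726
  Plains: 0.32 × 35.5 = 11.36
  Mountain: 0.07 × 40.1 = 2.807
  Inland: 0.06 × 45.3 = 2.718
  Coastal: 0.13 × 13.2 = 1.716
Post-stratified estimate = 31.327 → 31.3%.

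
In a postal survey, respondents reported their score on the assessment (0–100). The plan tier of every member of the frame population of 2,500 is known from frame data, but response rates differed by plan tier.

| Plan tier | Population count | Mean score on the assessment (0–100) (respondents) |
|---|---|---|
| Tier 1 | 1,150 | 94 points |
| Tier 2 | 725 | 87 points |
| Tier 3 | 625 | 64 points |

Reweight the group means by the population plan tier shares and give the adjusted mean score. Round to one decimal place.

84.5

Reweight to the known plan tier distribution:
  Tier 1: (1,150/2,500) × 94 = 43.24
  Tier 2: (725/2,500) × 87 = 25.23
  Tier 3: (625/2,500) × 64 = 16
Post-stratified estimate = 84.47 → 84.5.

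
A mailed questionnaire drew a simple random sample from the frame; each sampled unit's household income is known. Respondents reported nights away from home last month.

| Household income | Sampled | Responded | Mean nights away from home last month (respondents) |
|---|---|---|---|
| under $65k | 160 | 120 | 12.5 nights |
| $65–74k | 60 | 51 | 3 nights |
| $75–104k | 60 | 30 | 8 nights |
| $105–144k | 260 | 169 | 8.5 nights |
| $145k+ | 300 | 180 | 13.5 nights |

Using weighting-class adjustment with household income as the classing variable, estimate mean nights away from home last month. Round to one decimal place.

Response rates by class: under $65k 120/160 = 75%, $65–74k 51/60 = 85%, $75–104k 30/60 = 50%, $105–144k 169/260 = 65%, $145k+ 180/300 = 60%.
Inverse-response-rate weighting restores each class to its sampled count, so class totals weight by n_sampled:
  under $65k: 160 × 12.5 = 2000
  $65–74k: 60 × 3 = 180
  $75–104k: 60 × 8 = 480
  $105–144k: 260 × 8.5 = 2210
  $145k+: 300 × 13.5 = 4050
Adjusted estimate = 8920 / 840 = 10.619 → 10.6.

10.6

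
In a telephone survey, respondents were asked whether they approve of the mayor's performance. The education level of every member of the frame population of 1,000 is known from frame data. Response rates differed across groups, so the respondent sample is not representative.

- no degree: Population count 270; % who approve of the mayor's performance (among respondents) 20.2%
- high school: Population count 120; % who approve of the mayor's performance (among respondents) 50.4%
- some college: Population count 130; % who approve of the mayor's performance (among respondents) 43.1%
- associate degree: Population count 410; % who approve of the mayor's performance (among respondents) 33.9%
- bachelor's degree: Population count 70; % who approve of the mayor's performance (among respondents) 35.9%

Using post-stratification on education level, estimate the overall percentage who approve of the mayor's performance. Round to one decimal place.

Each cell contributes population-share × respondent value:
  no degree: (270/1,000) × 20.2 = 5.454
  high school: (120/1,000) × 50.4 = 6.048
  some college: (130/1,000) × 43.1 = 5.603
  associate degree: (410/1,000) × 33.9 = 13.899
  bachelor's degree: (70/1,000) × 35.9 = 2.513
Post-stratified estimate = 33.517 → 33.5%.

33.5%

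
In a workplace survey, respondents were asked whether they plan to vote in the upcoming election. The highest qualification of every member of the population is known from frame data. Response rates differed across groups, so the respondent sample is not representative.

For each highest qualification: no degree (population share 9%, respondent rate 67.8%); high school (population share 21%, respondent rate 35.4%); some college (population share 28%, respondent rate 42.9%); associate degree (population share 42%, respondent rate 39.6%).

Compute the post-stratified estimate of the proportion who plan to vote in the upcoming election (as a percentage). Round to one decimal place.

42.2%

Reweight to the known highest qualification distribution:
  no degree: 0.09 × 67.8 = 6.102
  high school: 0.21 × 35.4 = 7.434
  some college: 0.28 × 42.9 = 12.012
  associate degree: 0.42 × 39.6 = 16.632
Post-stratified estimate = 42.18 → 42.2%.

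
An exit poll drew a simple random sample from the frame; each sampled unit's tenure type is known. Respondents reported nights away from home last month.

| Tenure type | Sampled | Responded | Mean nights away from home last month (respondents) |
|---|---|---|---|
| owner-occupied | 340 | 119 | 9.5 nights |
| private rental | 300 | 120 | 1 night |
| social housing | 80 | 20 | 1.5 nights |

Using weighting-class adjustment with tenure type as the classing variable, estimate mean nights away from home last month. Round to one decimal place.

Response rates by class: owner-occupied 119/340 = 35%, private rental 120/300 = 40%, social housing 20/80 = 25%.
With weight = n_sampled/n_responded per class, the weighted class total is n_sampled:
  owner-occupied: 340 × 9.5 = 3230
  private rental: 300 × 1 = 300
  social housing: 80 × 1.5 = 120
Adjusted estimate = 3650 / 720 = 5.06944 → 5.1.

5.1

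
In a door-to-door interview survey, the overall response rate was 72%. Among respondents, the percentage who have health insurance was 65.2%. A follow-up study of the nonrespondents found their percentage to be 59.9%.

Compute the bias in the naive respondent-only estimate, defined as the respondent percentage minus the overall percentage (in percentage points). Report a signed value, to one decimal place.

Nonresponse fraction = 1 − 0.72 = 0.28.
Bias = (nonresponse fraction) × (respondent percentage − nonrespondent percentage)
     = 0.28 × (65.2 − 59.9) = 0.28 × 5.3 = 1.484.

+1.5 percentage points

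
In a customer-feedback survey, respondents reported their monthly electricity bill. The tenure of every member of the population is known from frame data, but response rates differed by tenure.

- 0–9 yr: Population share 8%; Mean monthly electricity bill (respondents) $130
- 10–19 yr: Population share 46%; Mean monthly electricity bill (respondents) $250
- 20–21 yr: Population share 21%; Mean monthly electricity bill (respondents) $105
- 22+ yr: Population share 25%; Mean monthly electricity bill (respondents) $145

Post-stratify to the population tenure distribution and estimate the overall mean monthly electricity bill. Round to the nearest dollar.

$184

Each cell contributes population-share × respondent value:
  0–9 yr: 0.08 × 130 = 10.4
  10–19 yr: 0.46 × 250 = 115
  20–21 yr: 0.21 × 105 = 22.05
  22+ yr: 0.25 × 145 = 36.25
Post-stratified estimate = 183.7 → $184.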